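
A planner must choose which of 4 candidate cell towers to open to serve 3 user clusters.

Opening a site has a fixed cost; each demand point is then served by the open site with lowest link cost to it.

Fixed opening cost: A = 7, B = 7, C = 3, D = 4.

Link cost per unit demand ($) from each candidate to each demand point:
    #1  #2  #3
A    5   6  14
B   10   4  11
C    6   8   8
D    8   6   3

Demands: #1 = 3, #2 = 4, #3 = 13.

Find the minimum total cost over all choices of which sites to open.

Open {B, C, D}: assign each demand point to its cheapest open site.
  #1→C 3×6=18, #2→B 4×4=16, #3→D 13×3=39
  link cost 73, fixed 14 → total 87.
Compare {C, D}: link cost 81 + fixed 7 = 88.
Compare {A, B, D}: link cost 70 + fixed 18 = 88.
Compare {A, D}: link cost 78 + fixed 11 = 89.
All other subsets cost ≥ 88. Minimum total cost: 87.

87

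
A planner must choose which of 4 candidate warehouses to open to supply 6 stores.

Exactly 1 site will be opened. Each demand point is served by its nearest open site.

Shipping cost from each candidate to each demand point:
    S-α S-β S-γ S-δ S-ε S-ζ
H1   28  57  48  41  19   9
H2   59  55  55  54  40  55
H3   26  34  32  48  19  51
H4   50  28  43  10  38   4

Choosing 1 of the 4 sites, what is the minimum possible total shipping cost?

Open {H4}.
  S-α→H4 50, S-β→H4 28, S-γ→H4 43, S-δ→H4 10, S-ε→H4 38, S-ζ→H4 4  ⇒ total 173.
Compare {H1}: total 202.
Compare {H3}: total 210.
No size-1 selection does better; minimum is 173.

173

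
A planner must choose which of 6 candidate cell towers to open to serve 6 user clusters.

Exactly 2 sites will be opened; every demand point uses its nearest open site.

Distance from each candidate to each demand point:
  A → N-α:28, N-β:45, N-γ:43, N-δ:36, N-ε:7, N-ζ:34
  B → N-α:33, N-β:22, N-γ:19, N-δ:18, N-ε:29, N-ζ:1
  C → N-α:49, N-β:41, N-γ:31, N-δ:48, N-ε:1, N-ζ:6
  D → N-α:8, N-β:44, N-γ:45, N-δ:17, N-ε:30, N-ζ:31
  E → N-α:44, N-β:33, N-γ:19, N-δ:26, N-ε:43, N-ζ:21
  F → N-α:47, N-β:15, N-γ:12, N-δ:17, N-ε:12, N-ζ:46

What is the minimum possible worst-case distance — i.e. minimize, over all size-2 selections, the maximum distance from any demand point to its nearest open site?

28

Open {A, B}.
  Farthest demand point is N-α at distance 28 (to A); all others are ≤ 28.
With {B, D} the worst case is 29.
With {D, F} the worst case is 31.
No size-2 selection achieves below 28.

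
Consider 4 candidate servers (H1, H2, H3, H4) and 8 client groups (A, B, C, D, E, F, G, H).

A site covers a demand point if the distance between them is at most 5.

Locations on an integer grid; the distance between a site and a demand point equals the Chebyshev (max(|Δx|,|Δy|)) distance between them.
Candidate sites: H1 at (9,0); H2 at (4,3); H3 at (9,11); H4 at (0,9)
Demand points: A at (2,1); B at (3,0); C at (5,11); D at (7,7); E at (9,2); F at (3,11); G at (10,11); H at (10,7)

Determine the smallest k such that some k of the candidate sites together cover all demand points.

Coverage sets (demand points within 5 of each site):
  H1: {E}
  H2: {A, B, D, E}
  H3: {C, D, G, H}
  H4: {C, F}
No 2 sites suffice: every size-2 union leaves at least one demand point uncovered.
But {H2, H3, H4} covers everything, so the minimum is 3.

3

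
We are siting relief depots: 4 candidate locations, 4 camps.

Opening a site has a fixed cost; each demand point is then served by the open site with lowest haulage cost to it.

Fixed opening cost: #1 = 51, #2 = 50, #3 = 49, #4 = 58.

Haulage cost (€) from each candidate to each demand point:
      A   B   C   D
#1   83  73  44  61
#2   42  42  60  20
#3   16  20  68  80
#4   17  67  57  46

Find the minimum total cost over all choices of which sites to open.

Open {#2}: assign each demand point to its cheapest open site.
  A→#2 42, B→#2 42, C→#2 60, D→#2 20
  haulage cost 164, fixed 50 → total 214.
Compare {#2, #3}: haulage cost 116 + fixed 99 = 215.
Compare {#3}: haulage cost 184 + fixed 49 = 233.
Compare {#1, #3}: haulage cost 141 + fixed 100 = 241.
All other subsets cost ≥ 215. Minimum total cost: 214.

214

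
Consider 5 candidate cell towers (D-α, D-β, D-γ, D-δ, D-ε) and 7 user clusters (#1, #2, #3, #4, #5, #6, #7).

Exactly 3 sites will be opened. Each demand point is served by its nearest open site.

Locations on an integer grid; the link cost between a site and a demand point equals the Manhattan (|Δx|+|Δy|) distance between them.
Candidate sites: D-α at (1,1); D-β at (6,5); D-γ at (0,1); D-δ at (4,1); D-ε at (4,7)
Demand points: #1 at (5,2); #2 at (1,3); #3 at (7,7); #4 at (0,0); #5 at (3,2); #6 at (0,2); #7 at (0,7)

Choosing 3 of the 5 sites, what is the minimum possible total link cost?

Open {D-γ, D-δ, D-ε}.
  #1→D-δ 2, #2→D-γ 3, #3→D-ε 3, #4→D-γ 1, #5→D-δ 2, #6→D-γ 1, #7→D-ε 4  ⇒ total 16.
Compare {D-α, D-δ, D-ε}: total 17.
Compare {D-β, D-γ, D-δ}: total 18.
No size-3 selection does better; minimum is 16.

16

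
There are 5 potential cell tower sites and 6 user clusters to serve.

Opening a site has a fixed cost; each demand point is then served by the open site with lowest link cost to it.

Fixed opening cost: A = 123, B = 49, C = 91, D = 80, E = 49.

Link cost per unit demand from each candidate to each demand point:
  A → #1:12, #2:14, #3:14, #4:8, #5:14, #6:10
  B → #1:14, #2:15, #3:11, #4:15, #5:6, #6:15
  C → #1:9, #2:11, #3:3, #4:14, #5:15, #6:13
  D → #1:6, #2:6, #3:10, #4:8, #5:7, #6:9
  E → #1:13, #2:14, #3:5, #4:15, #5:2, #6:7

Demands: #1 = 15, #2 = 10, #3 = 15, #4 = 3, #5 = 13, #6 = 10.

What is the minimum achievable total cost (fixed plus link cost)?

474

Open {D, E}: assign each demand point to its cheapest open site.
  #1→D 15×6=90, #2→D 10×6=60, #3→E 15×5=75, #4→D 3×8=24, #5→E 13×2=26, #6→E 10×7=70
  link cost 345, fixed 129 → total 474.
Compare {B, D, E}: link cost 345 + fixed 178 = 523.
Compare {C, D, E}: link cost 315 + fixed 220 = 535.
Compare {C, E}: link cost 428 + fixed 140 = 568.
All other subsets cost ≥ 523. Minimum total cost: 474.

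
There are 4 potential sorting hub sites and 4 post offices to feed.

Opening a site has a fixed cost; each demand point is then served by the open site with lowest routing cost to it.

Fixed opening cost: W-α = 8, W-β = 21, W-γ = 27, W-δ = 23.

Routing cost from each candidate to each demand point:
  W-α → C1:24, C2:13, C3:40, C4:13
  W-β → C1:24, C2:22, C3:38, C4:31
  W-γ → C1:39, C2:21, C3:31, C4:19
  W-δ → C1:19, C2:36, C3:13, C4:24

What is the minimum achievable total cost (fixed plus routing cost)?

89

Open {W-α, W-δ}: assign each demand point to its cheapest open site.
  C1→W-δ 19, C2→W-α 13, C3→W-δ 13, C4→W-α 13
  routing cost 58, fixed 31 → total 89.
Compare {W-α}: routing cost 90 + fixed 8 = 98.
Compare {W-α, W-β, W-δ}: routing cost 58 + fixed 52 = 110.
Compare {W-δ}: routing cost 92 + fixed 23 = 115.
All other subsets cost ≥ 98. Minimum total cost: 89.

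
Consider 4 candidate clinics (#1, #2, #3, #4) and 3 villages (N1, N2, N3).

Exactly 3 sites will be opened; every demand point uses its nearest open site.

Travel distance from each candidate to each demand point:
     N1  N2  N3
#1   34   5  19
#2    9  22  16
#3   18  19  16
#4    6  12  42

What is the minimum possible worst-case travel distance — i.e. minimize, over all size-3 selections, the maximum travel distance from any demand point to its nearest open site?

16

Open {#1, #2, #3}.
  Farthest demand point is N3 at travel distance 16 (to #2); all others are ≤ 16.
With {#1, #2, #4} the worst case is 16.
With {#1, #3, #4} the worst case is 16.
No size-3 selection achieves below 16.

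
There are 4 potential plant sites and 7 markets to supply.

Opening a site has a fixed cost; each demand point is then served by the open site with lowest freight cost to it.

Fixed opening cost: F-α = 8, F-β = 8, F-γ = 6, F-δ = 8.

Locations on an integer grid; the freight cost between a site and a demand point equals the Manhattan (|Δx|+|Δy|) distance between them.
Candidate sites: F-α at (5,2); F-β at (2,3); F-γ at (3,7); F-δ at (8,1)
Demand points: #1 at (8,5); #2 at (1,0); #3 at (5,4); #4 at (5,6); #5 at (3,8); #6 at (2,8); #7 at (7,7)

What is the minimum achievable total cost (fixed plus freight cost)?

37

Open {F-γ}: assign each demand point to its cheapest open site.
  #1→F-γ 7, #2→F-γ 9, #3→F-γ 5, #4→F-γ 3, #5→F-γ 1, #6→F-γ 2, #7→F-γ 4
  freight cost 31, fixed 6 → total 37.
Compare {F-α, F-γ}: freight cost 24 + fixed 14 = 38.
Compare {F-β, F-γ}: freight cost 25 + fixed 14 = 39.
Compare {F-γ, F-δ}: freight cost 27 + fixed 14 = 41.
All other subsets cost ≥ 38. Minimum total cost: 37.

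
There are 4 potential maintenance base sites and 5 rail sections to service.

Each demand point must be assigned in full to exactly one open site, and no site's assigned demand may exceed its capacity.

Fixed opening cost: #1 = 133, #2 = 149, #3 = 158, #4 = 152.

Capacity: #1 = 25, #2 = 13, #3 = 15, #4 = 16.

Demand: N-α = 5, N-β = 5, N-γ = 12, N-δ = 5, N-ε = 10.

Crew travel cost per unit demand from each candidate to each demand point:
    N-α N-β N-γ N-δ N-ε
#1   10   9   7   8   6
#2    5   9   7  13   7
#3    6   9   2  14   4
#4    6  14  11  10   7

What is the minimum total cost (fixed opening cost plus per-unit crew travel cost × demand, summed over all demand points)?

Open {#1, #3}; cheapest assignment that respects the capacities:
  #1 (cap 25, load 25): N-α, N-β, N-δ, N-ε — cost 5×10 + 5×9 + 5×8 + 10×6 = 195
  #3 (cap 15, load 12): N-γ — cost 12×2 = 24
  Shipping 219, fixed 291 → total 510.
  Any other capacity-feasible assignment to {#1, #3} ships for at least 219.
Compare {#1, #4}: its best feasible assignment gives total 554.
Compare {#1, #2}: its best feasible assignment gives total 561.
Every other set of open sites that can feasibly serve all demand totals ≥ 554 even under its best assignment. Minimum: 510.

510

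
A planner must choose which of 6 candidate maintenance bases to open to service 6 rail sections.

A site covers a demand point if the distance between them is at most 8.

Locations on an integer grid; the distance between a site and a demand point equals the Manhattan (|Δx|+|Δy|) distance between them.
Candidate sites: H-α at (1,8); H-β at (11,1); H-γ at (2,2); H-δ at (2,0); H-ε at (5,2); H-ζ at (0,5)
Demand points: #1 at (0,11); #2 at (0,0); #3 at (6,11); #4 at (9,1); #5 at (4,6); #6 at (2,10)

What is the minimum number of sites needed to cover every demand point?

2

Coverage sets (demand points within 8 of each site):
  H-α: {#1, #3, #5, #6}
  H-β: {#4}
  H-γ: {#2, #4, #5, #6}
  H-δ: {#2, #4, #5}
  H-ε: {#2, #4, #5}
  H-ζ: {#1, #2, #5, #6}
No single site covers all 6 demand points.
But {H-α, H-γ} covers everything, so the minimum is 2.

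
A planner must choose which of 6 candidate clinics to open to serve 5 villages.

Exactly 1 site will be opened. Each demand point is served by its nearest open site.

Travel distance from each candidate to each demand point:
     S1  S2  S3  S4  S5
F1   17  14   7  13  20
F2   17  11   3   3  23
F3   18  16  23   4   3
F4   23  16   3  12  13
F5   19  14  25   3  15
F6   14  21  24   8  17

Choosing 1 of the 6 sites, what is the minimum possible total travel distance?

Open {F2}.
  S1→F2 17, S2→F2 11, S3→F2 3, S4→F2 3, S5→F2 23  ⇒ total 57.
Compare {F3}: total 64.
Compare {F4}: total 67.
No size-1 selection does better; minimum is 57.

57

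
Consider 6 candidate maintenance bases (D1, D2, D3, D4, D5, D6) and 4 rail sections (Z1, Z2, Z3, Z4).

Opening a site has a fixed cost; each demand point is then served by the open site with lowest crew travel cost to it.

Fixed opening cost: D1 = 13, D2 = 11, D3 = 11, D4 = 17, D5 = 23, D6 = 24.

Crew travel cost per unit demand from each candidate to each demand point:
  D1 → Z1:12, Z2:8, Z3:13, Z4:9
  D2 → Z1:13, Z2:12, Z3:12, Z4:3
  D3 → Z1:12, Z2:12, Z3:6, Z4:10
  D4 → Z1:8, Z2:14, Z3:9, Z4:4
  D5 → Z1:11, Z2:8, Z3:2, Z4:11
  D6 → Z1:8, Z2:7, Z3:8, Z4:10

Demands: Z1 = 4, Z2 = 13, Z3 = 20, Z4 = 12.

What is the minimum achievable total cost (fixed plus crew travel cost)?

Open {D2, D5, D6}: assign each demand point to its cheapest open site.
  Z1→D6 4×8=32, Z2→D6 13×7=91, Z3→D5 20×2=40, Z4→D2 12×3=36
  crew travel cost 199, fixed 58 → total 257.
Compare {D2, D5}: crew travel cost 224 + fixed 34 = 258.
Compare {D2, D4, D5}: crew travel cost 212 + fixed 51 = 263.
Compare {D4, D5}: crew travel cost 224 + fixed 40 = 264.
All other subsets cost ≥ 258. Minimum total cost: 257.

257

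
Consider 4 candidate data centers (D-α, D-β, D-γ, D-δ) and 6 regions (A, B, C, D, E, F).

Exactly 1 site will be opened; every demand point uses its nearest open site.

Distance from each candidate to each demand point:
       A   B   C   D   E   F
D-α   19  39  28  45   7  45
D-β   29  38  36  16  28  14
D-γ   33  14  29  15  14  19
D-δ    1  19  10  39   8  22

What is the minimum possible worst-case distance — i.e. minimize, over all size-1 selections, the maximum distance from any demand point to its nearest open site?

Open {D-γ}.
  Farthest demand point is A at distance 33 (to D-γ); all others are ≤ 33.
With {D-β} the worst case is 38.
With {D-δ} the worst case is 39.
No size-1 selection achieves below 33.

33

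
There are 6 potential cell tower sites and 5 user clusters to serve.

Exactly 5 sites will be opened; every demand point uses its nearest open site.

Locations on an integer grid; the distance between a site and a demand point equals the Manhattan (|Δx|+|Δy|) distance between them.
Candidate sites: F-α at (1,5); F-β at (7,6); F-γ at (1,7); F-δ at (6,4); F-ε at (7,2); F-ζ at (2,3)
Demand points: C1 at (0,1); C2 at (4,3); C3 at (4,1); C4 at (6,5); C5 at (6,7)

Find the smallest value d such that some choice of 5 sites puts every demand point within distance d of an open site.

4

Open {F-α, F-β, F-γ, F-δ, F-ζ}.
  Farthest demand point is C1 at distance 4 (to F-ζ); all others are ≤ 4.
With {F-α, F-β, F-γ, F-ε, F-ζ} the worst case is 4.
With {F-α, F-β, F-δ, F-ε, F-ζ} the worst case is 4.
No size-5 selection achieves below 4.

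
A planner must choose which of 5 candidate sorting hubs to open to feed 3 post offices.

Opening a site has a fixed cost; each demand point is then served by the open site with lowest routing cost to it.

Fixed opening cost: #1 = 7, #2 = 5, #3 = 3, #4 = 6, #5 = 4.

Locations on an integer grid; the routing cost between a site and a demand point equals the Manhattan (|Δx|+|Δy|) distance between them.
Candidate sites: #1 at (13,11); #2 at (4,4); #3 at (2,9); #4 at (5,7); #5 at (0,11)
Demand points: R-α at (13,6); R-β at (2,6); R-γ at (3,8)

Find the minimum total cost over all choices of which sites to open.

Open {#1, #3}: assign each demand point to its cheapest open site.
  R-α→#1 5, R-β→#3 3, R-γ→#3 2
  routing cost 10, fixed 10 → total 20.
Compare {#3}: routing cost 19 + fixed 3 = 22.
Compare {#4}: routing cost 16 + fixed 6 = 22.
Compare {#3, #4}: routing cost 14 + fixed 9 = 23.
All other subsets cost ≥ 22. Minimum total cost: 20.

20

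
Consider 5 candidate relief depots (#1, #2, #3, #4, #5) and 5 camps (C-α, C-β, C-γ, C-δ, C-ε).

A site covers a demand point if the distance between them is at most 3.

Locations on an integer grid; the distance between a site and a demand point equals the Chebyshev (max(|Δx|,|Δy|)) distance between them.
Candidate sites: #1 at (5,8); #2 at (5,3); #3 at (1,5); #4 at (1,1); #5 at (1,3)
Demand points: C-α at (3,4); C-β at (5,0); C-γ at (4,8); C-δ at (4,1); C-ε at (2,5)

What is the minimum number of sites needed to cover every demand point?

Coverage sets (demand points within 3 of each site):
  #1: {C-γ, C-ε}
  #2: {C-α, C-β, C-δ, C-ε}
  #3: {C-α, C-γ, C-ε}
  #4: {C-α, C-δ}
  #5: {C-α, C-δ, C-ε}
No single site covers all 5 demand points.
But {#1, #2} covers everything, so the minimum is 2.

2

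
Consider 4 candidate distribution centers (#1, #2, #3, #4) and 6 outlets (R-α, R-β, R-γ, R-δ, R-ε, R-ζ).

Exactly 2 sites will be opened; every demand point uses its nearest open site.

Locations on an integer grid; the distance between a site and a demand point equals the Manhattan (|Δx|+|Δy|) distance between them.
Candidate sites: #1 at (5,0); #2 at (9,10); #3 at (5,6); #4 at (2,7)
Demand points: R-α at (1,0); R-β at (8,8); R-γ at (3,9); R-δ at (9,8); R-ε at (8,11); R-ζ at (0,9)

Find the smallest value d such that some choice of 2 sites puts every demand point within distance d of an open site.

8

Open {#1, #3}.
  Farthest demand point is R-ε at distance 8 (to #3); all others are ≤ 8.
With {#2, #4} the worst case is 8.
With {#3, #4} the worst case is 8.
No size-2 selection achieves below 8.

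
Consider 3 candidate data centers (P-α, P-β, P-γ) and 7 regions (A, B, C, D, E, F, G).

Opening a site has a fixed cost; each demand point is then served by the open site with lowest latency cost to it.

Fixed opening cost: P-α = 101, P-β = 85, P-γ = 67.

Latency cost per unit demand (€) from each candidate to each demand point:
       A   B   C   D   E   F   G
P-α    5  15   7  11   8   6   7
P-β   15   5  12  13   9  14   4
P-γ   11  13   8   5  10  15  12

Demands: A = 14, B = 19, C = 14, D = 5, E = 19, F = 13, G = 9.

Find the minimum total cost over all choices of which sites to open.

Open {P-α, P-β}: assign each demand point to its cheapest open site.
  A→P-α 14×5=70, B→P-β 19×5=95, C→P-α 14×7=98, D→P-α 5×11=55, E→P-α 19×8=152, F→P-α 13×6=78, G→P-β 9×4=36
  latency cost 584, fixed 186 → total 770.
Compare {P-α, P-β, P-γ}: latency cost 554 + fixed 253 = 807.
Compare {P-α, P-γ}: latency cost 733 + fixed 168 = 901.
Compare {P-α}: latency cost 801 + fixed 101 = 902.
All other subsets cost ≥ 807. Minimum total cost: 770.

770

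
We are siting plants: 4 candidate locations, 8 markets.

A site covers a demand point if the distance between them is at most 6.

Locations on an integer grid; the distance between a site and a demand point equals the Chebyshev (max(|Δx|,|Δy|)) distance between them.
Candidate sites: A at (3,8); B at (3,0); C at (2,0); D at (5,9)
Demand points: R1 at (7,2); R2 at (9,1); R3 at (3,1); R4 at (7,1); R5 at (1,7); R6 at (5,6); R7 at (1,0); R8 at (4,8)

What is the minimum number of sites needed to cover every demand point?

Coverage sets (demand points within 6 of each site):
  A: {R1, R5, R6, R8}
  B: {R1, R2, R3, R4, R6, R7}
  C: {R1, R3, R4, R6, R7}
  D: {R5, R6, R8}
No single site covers all 8 demand points.
But {A, B} covers everything, so the minimum is 2.

2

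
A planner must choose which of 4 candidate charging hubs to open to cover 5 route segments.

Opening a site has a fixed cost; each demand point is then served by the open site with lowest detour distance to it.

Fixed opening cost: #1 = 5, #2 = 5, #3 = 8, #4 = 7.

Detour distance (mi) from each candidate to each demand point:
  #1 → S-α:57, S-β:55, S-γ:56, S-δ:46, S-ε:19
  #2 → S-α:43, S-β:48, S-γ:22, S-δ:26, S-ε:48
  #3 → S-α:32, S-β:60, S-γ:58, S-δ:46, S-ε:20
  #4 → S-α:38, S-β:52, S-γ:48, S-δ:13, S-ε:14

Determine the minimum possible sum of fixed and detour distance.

Open {#2, #4}: assign each demand point to its cheapest open site.
  S-α→#4 38, S-β→#2 48, S-γ→#2 22, S-δ→#4 13, S-ε→#4 14
  detour distance 135, fixed 12 → total 147.
Compare {#2, #3, #4}: detour distance 129 + fixed 20 = 149.
Compare {#1, #2, #4}: detour distance 135 + fixed 17 = 152.
Compare {#1, #2, #3, #4}: detour distance 129 + fixed 25 = 154.
All other subsets cost ≥ 149. Minimum total cost: 147.

147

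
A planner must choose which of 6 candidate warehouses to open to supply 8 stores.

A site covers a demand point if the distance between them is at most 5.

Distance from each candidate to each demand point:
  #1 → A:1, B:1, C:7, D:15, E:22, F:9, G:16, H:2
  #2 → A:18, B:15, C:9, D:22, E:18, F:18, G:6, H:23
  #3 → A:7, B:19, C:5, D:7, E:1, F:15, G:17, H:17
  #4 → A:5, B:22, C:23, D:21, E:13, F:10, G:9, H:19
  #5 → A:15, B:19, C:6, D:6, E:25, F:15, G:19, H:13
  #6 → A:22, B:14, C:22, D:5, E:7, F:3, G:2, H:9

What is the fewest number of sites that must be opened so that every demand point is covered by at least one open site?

Coverage sets (demand points within 5 of each site):
  #1: {A, B, H}
  #2: {}
  #3: {C, E}
  #4: {A}
  #5: {}
  #6: {D, F, G}
No 2 sites suffice: every size-2 union leaves at least one demand point uncovered.
But {#1, #3, #6} covers everything, so the minimum is 3.

3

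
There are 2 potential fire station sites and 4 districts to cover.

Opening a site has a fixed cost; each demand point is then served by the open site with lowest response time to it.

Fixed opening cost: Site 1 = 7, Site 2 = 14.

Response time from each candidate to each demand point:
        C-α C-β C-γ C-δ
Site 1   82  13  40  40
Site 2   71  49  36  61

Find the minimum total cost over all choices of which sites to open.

Open {Site 1, Site 2}: assign each demand point to its cheapest open site.
  C-α→Site 2 71, C-β→Site 1 13, C-γ→Site 2 36, C-δ→Site 1 40
  response time 160, fixed 21 → total 181.
Compare {Site 1}: response time 175 + fixed 7 = 182.
Compare {Site 2}: response time 217 + fixed 14 = 231.

181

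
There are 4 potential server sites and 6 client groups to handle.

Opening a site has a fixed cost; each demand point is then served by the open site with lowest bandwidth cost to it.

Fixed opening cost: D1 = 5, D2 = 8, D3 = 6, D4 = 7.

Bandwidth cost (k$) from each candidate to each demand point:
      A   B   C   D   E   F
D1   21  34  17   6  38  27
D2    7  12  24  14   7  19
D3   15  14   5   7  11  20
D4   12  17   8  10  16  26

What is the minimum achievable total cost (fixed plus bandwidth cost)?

71

Open {D2, D3}: assign each demand point to its cheapest open site.
  A→D2 7, B→D2 12, C→D3 5, D→D3 7, E→D2 7, F→D2 19
  bandwidth cost 57, fixed 14 → total 71.
Compare {D1, D2, D3}: bandwidth cost 56 + fixed 19 = 75.
Compare {D3}: bandwidth cost 72 + fixed 6 = 78.
Compare {D2, D4}: bandwidth cost 63 + fixed 15 = 78.
All other subsets cost ≥ 75. Minimum total cost: 71.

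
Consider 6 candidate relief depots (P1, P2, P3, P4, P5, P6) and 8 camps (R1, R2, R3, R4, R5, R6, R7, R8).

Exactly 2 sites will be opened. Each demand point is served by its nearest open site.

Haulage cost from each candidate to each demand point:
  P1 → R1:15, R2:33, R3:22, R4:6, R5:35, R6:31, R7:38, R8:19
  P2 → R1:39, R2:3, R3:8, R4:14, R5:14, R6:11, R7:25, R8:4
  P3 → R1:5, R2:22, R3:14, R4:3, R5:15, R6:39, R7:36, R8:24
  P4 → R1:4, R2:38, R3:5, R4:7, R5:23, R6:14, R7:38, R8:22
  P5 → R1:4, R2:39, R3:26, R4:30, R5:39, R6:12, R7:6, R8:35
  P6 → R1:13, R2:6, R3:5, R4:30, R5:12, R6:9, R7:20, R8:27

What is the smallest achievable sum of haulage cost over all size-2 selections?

64

Open {P2, P5}.
  R1→P5 4, R2→P2 3, R3→P2 8, R4→P2 14, R5→P2 14, R6→P2 11, R7→P5 6, R8→P2 4  ⇒ total 64.
Compare {P2, P3}: total 73.
Compare {P2, P4}: total 73.
No size-2 selection does better; minimum is 64.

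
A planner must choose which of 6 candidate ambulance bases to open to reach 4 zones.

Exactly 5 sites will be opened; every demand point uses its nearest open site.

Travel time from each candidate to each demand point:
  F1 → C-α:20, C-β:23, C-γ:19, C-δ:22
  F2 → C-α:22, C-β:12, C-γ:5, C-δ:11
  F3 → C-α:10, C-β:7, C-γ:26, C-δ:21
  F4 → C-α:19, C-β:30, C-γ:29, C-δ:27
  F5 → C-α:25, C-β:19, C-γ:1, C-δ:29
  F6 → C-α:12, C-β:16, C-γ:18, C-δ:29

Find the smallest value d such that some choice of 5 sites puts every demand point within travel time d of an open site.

11

Open {F1, F2, F3, F4, F5}.
  Farthest demand point is C-δ at travel time 11 (to F2); all others are ≤ 11.
With {F1, F2, F3, F4, F6} the worst case is 11.
With {F1, F2, F3, F5, F6} the worst case is 11.
No size-5 selection achieves below 11.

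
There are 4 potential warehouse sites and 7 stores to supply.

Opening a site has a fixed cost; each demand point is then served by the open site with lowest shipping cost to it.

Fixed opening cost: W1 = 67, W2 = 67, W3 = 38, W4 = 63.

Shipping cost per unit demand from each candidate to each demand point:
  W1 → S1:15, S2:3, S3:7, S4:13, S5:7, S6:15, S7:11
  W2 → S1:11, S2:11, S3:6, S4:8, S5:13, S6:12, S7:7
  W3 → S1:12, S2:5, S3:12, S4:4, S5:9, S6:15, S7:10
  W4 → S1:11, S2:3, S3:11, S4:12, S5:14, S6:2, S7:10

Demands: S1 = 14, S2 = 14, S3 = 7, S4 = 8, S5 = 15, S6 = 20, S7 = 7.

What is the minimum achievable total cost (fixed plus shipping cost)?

Open {W3, W4}: assign each demand point to its cheapest open site.
  S1→W4 14×11=154, S2→W4 14×3=42, S3→W4 7×11=77, S4→W3 8×4=32, S5→W3 15×9=135, S6→W4 20×2=40, S7→W3 7×10=70
  shipping cost 550, fixed 101 → total 651.
Compare {W1, W3, W4}: shipping cost 492 + fixed 168 = 660.
Compare {W2, W3, W4}: shipping cost 494 + fixed 168 = 662.
Compare {W1, W4}: shipping cost 556 + fixed 130 = 686.
All other subsets cost ≥ 660. Minimum total cost: 651.

651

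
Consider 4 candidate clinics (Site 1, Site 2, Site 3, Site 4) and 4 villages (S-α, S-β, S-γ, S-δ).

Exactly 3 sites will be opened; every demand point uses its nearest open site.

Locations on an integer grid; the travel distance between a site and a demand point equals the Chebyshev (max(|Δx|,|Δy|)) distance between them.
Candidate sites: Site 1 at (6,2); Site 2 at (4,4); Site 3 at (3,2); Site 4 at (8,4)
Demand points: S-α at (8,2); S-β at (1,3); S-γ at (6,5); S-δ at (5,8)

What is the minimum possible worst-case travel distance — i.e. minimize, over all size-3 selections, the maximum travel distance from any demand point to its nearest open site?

Open {Site 1, Site 2, Site 3}.
  Farthest demand point is S-δ at travel distance 4 (to Site 2); all others are ≤ 4.
With {Site 1, Site 2, Site 4} the worst case is 4.
With {Site 1, Site 3, Site 4} the worst case is 4.
No size-3 selection achieves below 4.

4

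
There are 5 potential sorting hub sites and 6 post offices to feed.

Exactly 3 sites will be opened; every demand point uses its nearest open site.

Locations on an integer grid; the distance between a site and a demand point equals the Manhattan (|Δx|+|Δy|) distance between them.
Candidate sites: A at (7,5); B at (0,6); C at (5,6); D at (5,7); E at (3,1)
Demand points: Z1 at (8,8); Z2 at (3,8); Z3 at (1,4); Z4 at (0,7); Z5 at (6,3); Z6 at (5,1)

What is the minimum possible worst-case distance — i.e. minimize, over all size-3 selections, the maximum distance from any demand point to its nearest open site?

5

Open {A, B, C}.
  Farthest demand point is Z6 at distance 5 (to C); all others are ≤ 5.
With {A, B, E} the worst case is 5.
With {A, D, E} the worst case is 5.
No size-3 selection achieves below 5.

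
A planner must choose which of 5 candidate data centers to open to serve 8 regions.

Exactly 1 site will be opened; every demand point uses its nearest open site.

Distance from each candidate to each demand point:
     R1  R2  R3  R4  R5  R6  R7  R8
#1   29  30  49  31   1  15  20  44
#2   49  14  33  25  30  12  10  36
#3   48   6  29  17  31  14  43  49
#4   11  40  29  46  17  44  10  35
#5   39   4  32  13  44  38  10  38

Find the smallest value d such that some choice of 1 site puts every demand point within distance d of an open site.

44

Open {#5}.
  Farthest demand point is R5 at distance 44 (to #5); all others are ≤ 44.
With {#4} the worst case is 46.
With {#1} the worst case is 49.
No size-1 selection achieves below 44.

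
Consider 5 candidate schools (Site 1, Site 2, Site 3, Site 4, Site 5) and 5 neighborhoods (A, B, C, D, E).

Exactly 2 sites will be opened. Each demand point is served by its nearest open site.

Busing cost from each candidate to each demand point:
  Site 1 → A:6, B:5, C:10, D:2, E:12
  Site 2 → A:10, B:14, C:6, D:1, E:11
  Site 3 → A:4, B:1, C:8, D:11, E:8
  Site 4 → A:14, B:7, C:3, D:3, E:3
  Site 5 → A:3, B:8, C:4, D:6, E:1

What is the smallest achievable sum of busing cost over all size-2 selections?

14

Open {Site 3, Site 4}.
  A→Site 3 4, B→Site 3 1, C→Site 4 3, D→Site 4 3, E→Site 4 3  ⇒ total 14.
Compare {Site 1, Site 5}: total 15.
Compare {Site 3, Site 5}: total 15.
No size-2 selection does better; minimum is 14.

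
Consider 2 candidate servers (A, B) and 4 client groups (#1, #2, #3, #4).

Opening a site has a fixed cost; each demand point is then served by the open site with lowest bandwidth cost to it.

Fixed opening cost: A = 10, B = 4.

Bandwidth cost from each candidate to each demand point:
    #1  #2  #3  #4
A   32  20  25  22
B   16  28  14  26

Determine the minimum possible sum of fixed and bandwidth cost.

86

Open {A, B}: assign each demand point to its cheapest open site.
  #1→B 16, #2→A 20, #3→B 14, #4→A 22
  bandwidth cost 72, fixed 14 → total 86.
Compare {B}: bandwidth cost 84 + fixed 4 = 88.
Compare {A}: bandwidth cost 99 + fixed 10 = 109.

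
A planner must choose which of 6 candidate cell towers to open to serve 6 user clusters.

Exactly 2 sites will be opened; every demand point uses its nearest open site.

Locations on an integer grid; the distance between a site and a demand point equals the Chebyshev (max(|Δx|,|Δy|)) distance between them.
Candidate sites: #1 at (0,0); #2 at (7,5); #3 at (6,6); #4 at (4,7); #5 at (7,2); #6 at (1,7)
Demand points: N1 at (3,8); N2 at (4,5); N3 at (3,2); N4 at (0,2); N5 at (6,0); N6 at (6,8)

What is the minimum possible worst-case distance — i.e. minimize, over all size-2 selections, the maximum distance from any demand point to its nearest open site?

5

Open {#1, #2}.
  Farthest demand point is N5 at distance 5 (to #2); all others are ≤ 5.
With {#2, #4} the worst case is 5.
With {#2, #6} the worst case is 5.
No size-2 selection achieves below 5.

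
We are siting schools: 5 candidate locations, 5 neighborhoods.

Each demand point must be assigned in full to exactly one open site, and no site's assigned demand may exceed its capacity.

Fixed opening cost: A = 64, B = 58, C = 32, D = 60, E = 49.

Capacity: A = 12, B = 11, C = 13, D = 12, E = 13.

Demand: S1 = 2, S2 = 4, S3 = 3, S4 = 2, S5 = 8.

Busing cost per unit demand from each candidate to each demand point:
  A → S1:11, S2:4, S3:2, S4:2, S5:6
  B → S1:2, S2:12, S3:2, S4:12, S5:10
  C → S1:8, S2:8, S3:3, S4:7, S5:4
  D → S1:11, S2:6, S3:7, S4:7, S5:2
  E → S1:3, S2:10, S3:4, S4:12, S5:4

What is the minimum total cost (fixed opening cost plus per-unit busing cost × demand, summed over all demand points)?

Open {A, C}; cheapest assignment that respects the capacities:
  A (cap 12, load 9): S2, S3, S4 — cost 4×4 + 3×2 + 2×2 = 26
  C (cap 13, load 10): S1, S5 — cost 2×8 + 8×4 = 48
  Shipping 74, fixed 96 → total 170.
  Any other capacity-feasible assignment to {A, C} ships for at least 74.
Compare {C, D}: its best feasible assignment gives total 171.
Compare {C, E}: its best feasible assignment gives total 174.
Every other set of open sites that can feasibly serve all demand totals ≥ 171 even under its best assignment. Minimum: 170.

170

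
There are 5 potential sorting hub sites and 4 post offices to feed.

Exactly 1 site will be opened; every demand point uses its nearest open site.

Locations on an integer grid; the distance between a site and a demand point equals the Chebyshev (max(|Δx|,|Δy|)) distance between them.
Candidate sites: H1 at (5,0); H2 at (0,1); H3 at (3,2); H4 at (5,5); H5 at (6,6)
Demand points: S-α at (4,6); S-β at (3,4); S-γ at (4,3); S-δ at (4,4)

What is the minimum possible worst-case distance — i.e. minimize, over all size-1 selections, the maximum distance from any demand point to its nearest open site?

Open {H4}.
  Farthest demand point is S-β at distance 2 (to H4); all others are ≤ 2.
With {H5} the worst case is 3.
With {H3} the worst case is 4.
No size-1 selection achieves below 2.

2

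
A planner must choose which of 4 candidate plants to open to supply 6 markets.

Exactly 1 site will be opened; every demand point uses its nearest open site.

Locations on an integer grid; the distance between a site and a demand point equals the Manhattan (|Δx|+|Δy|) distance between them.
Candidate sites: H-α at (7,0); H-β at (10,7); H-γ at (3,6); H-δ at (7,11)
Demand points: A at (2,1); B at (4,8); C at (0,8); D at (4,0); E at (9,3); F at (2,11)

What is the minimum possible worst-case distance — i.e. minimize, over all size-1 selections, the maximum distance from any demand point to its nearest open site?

9

Open {H-γ}.
  Farthest demand point is E at distance 9 (to H-γ); all others are ≤ 9.
With {H-β} the worst case is 14.
With {H-δ} the worst case is 15.
No size-1 selection achieves below 9.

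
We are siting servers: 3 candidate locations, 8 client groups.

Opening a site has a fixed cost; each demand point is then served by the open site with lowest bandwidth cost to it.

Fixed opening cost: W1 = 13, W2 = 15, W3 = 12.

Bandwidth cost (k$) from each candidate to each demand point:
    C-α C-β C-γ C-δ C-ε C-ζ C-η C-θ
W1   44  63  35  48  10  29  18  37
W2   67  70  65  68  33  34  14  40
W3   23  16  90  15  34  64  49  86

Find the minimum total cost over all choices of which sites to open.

Open {W1, W3}: assign each demand point to its cheapest open site.
  C-α→W3 23, C-β→W3 16, C-γ→W1 35, C-δ→W3 15, C-ε→W1 10, C-ζ→W1 29, C-η→W1 18, C-θ→W1 37
  bandwidth cost 183, fixed 25 → total 208.
Compare {W1, W2, W3}: bandwidth cost 179 + fixed 40 = 219.
Compare {W2, W3}: bandwidth cost 240 + fixed 27 = 267.
Compare {W1}: bandwidth cost 284 + fixed 13 = 297.
All other subsets cost ≥ 219. Minimum total cost: 208.

208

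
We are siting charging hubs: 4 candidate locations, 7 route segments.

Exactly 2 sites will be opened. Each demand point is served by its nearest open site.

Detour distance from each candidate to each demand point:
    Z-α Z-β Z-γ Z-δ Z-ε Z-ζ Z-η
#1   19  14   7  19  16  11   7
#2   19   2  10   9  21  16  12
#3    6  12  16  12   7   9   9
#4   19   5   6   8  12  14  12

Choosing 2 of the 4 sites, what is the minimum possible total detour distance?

Open {#3, #4}.
  Z-α→#3 6, Z-β→#4 5, Z-γ→#4 6, Z-δ→#4 8, Z-ε→#3 7, Z-ζ→#3 9, Z-η→#3 9  ⇒ total 50.
Compare {#2, #3}: total 52.
Compare {#1, #3}: total 60.
No size-2 selection does better; minimum is 50.

50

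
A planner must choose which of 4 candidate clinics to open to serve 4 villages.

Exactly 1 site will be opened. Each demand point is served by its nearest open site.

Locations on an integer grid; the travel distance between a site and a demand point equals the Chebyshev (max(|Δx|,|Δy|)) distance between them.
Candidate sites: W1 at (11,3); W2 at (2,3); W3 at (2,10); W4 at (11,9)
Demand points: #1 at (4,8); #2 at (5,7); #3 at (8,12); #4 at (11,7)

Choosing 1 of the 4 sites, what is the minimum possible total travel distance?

Open {W4}.
  #1→W4 7, #2→W4 6, #3→W4 3, #4→W4 2  ⇒ total 18.
Compare {W3}: total 20.
Compare {W1}: total 26.
No size-1 selection does better; minimum is 18.

18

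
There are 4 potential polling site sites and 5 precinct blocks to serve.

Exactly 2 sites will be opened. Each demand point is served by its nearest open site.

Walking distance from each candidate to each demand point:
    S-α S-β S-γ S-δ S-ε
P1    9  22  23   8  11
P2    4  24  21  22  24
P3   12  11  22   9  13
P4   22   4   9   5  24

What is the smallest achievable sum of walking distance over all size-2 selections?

38

Open {P1, P4}.
  S-α→P1 9, S-β→P4 4, S-γ→P4 9, S-δ→P4 5, S-ε→P1 11  ⇒ total 38.
Compare {P3, P4}: total 43.
Compare {P2, P4}: total 46.
No size-2 selection does better; minimum is 38.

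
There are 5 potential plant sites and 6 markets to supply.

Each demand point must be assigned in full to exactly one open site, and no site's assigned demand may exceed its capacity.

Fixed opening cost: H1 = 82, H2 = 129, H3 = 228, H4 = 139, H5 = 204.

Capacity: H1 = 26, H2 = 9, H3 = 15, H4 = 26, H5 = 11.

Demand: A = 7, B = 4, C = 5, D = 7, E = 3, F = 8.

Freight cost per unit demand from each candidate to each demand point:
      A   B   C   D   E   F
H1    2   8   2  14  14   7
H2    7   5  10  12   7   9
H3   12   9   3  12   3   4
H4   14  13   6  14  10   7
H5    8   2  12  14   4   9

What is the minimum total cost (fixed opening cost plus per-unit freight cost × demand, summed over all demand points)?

Open {H1, H4}; cheapest assignment that respects the capacities:
  H1 (cap 26, load 24): A, B, C, F — cost 7×2 + 4×8 + 5×2 + 8×7 = 112
  H4 (cap 26, load 10): D, E — cost 7×14 + 3×10 = 128
  Shipping 240, fixed 221 → total 461.
  Any other capacity-feasible assignment to {H1, H4} ships for at least 240.
Compare {H1, H2}: its best feasible assignment gives total 479.
Compare {H1, H3}: its best feasible assignment gives total 505.
Every other set of open sites that can feasibly serve all demand totals ≥ 479 even under its best assignment. Minimum: 461.

461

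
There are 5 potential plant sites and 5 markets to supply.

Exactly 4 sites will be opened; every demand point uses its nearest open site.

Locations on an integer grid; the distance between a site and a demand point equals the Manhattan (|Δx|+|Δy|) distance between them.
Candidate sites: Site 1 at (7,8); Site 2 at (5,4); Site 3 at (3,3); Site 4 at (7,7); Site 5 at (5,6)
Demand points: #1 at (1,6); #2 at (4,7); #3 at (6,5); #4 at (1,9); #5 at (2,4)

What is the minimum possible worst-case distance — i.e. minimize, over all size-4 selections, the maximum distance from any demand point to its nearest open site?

Open {Site 1, Site 2, Site 3, Site 4}.
  Farthest demand point is #4 at distance 7 (to Site 1); all others are ≤ 7.
With {Site 1, Site 2, Site 3, Site 5} the worst case is 7.
With {Site 1, Site 2, Site 4, Site 5} the worst case is 7.
No size-4 selection achieves below 7.

7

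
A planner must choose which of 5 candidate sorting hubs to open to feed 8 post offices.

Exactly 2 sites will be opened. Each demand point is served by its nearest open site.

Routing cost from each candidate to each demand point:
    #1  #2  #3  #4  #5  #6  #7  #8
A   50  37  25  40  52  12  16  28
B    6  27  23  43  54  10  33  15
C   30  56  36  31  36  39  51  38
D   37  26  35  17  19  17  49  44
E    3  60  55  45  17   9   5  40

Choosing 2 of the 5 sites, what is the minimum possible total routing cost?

142

Open {B, E}.
  #1→E 3, #2→B 27, #3→B 23, #4→B 43, #5→E 17, #6→E 9, #7→E 5, #8→B 15  ⇒ total 142.
Compare {B, D}: total 149.
Compare {D, E}: total 152.
No size-2 selection does better; minimum is 142.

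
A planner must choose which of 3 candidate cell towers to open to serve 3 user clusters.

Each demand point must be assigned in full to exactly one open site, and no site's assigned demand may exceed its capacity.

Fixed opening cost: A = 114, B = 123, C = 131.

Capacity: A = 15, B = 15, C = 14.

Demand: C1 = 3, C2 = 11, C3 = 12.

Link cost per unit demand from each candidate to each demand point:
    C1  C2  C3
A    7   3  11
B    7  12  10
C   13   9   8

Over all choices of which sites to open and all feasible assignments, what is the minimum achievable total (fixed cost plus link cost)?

Open {A, C}; cheapest assignment that respects the capacities:
  A (cap 15, load 14): C1, C2 — cost 3×7 + 11×3 = 54
  C (cap 14, load 12): C3 — cost 12×8 = 96
  Shipping 150, fixed 245 → total 395.
  Any other capacity-feasible assignment to {A, C} ships for at least 150.
Compare {A, B}: its best feasible assignment gives total 411.
Compare {B, C}: its best feasible assignment gives total 494.
Every other set of open sites that can feasibly serve all demand totals ≥ 411 even under its best assignment. Minimum: 395.

395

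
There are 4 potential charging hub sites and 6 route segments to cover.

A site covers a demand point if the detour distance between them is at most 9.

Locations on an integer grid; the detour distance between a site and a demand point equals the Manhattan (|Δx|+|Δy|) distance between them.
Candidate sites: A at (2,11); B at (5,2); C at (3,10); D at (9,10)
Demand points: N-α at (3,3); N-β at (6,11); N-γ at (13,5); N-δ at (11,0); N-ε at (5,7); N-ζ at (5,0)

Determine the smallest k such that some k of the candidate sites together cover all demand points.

2

Coverage sets (demand points within 9 of each site):
  A: {N-α, N-β, N-ε}
  B: {N-α, N-δ, N-ε, N-ζ}
  C: {N-α, N-β, N-ε}
  D: {N-β, N-γ, N-ε}
No single site covers all 6 demand points.
But {B, D} covers everything, so the minimum is 2.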